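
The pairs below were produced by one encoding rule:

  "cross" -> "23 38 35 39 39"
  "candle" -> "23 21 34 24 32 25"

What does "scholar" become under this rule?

39 23 28 35 32 21 38

The number is (letter's place in the alphabet, a=1) + 20.
Applying it to scholar: s=19→39, c=3→23, h=8→28, o=15→35, l=12→32, a=1→21, r=18→38.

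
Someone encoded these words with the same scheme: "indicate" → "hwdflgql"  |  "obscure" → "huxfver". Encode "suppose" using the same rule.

The output letters match the input read backwards, each shifted +3: indicate reversed is etacidni. The word is reversed, then every letter is shifted forward by 3.
Applying it to suppose: reverse → esoppus; then shift: e+3=h, s+3=v, o+3=r, p+3=s, p+3=s, u+3=x, s+3=v.

hvrssxv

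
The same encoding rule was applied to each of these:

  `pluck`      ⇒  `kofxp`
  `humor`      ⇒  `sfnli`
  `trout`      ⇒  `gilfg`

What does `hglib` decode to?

Each pair mirrors across the alphabet (p↔k, l↔o, u↔f): positions sum to 25. This is the alphabet-reversal cipher (Atbash): a becomes z, b becomes y, etc.
Decoding hglib: h↔s, g↔t, l↔o, i↔r, b↔y.

story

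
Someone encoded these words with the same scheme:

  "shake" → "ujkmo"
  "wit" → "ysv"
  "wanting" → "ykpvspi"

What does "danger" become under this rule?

The rule splits by letter class: vowels +10, consonants +2.
Applying it to danger: d(cons)+2=f, a(vowel)+10=k, n(cons)+2=p, g(cons)+2=i, e(vowel)+10=o, r(cons)+2=t.

fkpiot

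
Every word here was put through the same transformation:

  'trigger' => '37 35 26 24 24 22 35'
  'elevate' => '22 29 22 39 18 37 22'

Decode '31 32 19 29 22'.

noble

t is letter #20 and maps to 37: an offset of 17. Each letter is replaced by its alphabet position (a=1..z=26) + 17.
Undoing it on 31 32 19 29 22: 31→(31−17)÷1=14=n, 32→(32−17)÷1=15=o, 19→(19−17)÷1=2=b, 29→(29−17)÷1=12=l, 22→(22−17)÷1=5=e.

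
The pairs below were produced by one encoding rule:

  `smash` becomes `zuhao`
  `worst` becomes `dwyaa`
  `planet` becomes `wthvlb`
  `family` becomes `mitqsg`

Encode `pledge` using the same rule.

wtllnm

A repeating key of period 2 is used — shifts +7, +8 over and over.
On pledge: p+7=w, l+8=t, e+7=l, d+8=l, g+7=n, e+8=m.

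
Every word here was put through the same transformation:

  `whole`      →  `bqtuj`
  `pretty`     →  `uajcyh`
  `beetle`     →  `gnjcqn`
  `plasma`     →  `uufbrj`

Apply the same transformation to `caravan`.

The shifts repeat in a cycle of length 2: positions 0,1,… shift by +5, +9, then the pattern repeats.
Applying it to caravan: c+5=h, a+9=j, r+5=w, a+9=j, v+5=a, a+9=j, n+5=s.

hjwjajs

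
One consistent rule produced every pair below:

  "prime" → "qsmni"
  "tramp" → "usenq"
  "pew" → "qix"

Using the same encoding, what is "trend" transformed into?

usioe

The shift depends on letter class: consonant p→q is +1, but vowel i→m is +4. Two shifts are in play — +4 for a/e/i/o/u, +1 for every other letter.
On trend: t(cons)+1=u, r(cons)+1=s, e(vowel)+4=i, n(cons)+1=o, d(cons)+1=e.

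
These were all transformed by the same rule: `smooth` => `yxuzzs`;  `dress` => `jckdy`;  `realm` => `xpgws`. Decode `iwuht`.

clown

It's a Vigenère-style cipher with numeric key [6,11]: position i shifts by key[i mod 2].
Decoding iwuht: i−6=c, w−11=l, u−6=o, h−11=w, t−6=n.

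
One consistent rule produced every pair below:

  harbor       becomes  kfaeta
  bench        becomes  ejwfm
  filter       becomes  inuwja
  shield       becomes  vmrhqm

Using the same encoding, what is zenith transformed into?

cjwlyq

Shifts by position in harbor: pos 0: h→k (+3), pos 1: a→f (+5), pos 2: r→a (+9), pos 3: b→e (+3), pos 4: o→t (+5), pos 5: r→a (+9) — repeating every 3. The shifts repeat in a cycle of length 3: positions 0,1,… shift by +3, +5, +9, then the pattern repeats.
On zenith: z+3=c, e+5=j, n+9=w, i+3=l, t+5=y, h+9=q.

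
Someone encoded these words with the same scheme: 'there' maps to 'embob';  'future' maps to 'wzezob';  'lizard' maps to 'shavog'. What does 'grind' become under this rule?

rohig

t(19)→e(4) and h(7)→m(12) fit y≡21x+21 (mod 26); the inverse of 21 mod 26 is 5. Treating letters as 0–25, the rule is x ↦ 21x + 21 (mod 26).
For grind: g(6)→21·6+21≡17=r; r(17)→21·17+21≡14=o; i(8)→21·8+21≡7=h; n(13)→21·13+21≡8=i; d(3)→21·3+21≡6=g (all mod 26).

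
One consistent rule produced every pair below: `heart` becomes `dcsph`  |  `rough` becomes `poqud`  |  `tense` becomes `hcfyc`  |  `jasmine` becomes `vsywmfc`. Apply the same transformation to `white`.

idmhc

h(7)→d(3) and e(4)→c(2) fit y≡9x+18 (mod 26); the inverse of 9 mod 26 is 3. This is an affine cipher: with a=0,…,z=25, each position x becomes (9x+18) mod 26.
On white: w(22)→9·22+18≡8=i; h(7)→9·7+18≡3=d; i(8)→9·8+18≡12=m; t(19)→9·19+18≡7=h; e(4)→9·4+18≡2=c (all mod 26).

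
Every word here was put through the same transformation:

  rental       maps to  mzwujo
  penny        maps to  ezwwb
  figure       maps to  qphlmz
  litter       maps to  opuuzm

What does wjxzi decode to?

naked

r(17)→m(12) and e(4)→z(25) fit y≡17x+9 (mod 26); the inverse of 17 mod 26 is 23. This is an affine cipher: with a=0,…,z=25, each position x becomes (17x+9) mod 26.
Decoding wjxzi: w(22)→23·(22−9)≡13=n; j(9)→23·(9−9)≡0=a; x(23)→23·(23−9)≡10=k; z(25)→23·(25−9)≡4=e; i(8)→23·(8−9)≡3=d (all mod 26).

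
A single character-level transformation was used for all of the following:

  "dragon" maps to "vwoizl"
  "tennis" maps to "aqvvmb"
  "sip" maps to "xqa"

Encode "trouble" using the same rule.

Two steps: reverse the string, then apply a Caesar shift of +8.
On trouble: reverse → elbuort; then shift: e+8=m, l+8=t, b+8=j, u+8=c, o+8=w, r+8=z, t+8=b.

mtjcwzb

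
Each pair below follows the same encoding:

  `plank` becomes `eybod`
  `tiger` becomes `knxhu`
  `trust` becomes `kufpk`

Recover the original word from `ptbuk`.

p(15)→e(4) and l(11)→y(24) fit y≡21x+1 (mod 26); the inverse of 21 mod 26 is 5. Each letter's alphabet position (a=0..z=25) is mapped through 21·x+1 mod 26 — an affine cipher.
Undoing it on ptbuk: p(15)→5·(15−1)≡18=s; t(19)→5·(19−1)≡12=m; b(1)→5·(1−1)≡0=a; u(20)→5·(20−1)≡17=r; k(10)→5·(10−1)≡19=t (all mod 26).

smart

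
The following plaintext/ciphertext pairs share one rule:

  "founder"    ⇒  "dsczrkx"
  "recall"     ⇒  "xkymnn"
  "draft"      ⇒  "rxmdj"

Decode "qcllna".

f(5)→d(3) and o(14)→s(18) fit y≡19x+12 (mod 26); the inverse of 19 mod 26 is 11. This is an affine cipher: with a=0,…,z=25, each position x becomes (19x+12) mod 26.
Decoding qcllna: q(16)→11·(16−12)≡18=s; c(2)→11·(2−12)≡20=u; l(11)→11·(11−12)≡15=p; l(11)→11·(11−12)≡15=p; n(13)→11·(13−12)≡11=l; a(0)→11·(0−12)≡24=y (all mod 26).

supply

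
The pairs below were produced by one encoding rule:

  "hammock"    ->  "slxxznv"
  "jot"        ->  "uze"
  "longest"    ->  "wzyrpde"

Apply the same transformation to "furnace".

Compare letters: h→s is +11, a→l is +11, m→x is +11 — a constant shift. Every letter moves 11 places later in the alphabet, wrapping around z→a.
Applying it to furnace: f+11=q, u+11=f, r+11=c, n+11=y, a+11=l, c+11=n, e+11=p.

qfcylnp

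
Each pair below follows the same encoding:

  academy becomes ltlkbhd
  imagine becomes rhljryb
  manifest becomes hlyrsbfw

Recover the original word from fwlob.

a(0)→l(11) and c(2)→t(19) fit y≡17x+11 (mod 26); the inverse of 17 mod 26 is 23. This is an affine cipher: with a=0,…,z=25, each position x becomes (17x+11) mod 26.
Reversing it on fwlob: f(5)→23·(5−11)≡18=s; w(22)→23·(22−11)≡19=t; l(11)→23·(11−11)≡0=a; o(14)→23·(14−11)≡17=r; b(1)→23·(1−11)≡4=e (all mod 26).

stare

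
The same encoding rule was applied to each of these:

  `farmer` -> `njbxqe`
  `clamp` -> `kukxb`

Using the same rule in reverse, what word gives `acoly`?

The shift increases by 1 at each position, starting from +8: 8, 9, 10, ….
Undoing it on acoly: a−8=s, c−9=t, o−10=e, l−11=a, y−12=m.

steam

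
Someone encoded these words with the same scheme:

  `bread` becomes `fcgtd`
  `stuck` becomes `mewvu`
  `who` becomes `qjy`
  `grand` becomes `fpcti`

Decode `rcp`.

nap

The output letters match the input read backwards, each shifted +2: bread reversed is daerb. The word is reversed, then every letter is shifted forward by 2.
Decoding rcp: shift back: r−2=p, c−2=a, p−2=n → pan; then reverse → nap.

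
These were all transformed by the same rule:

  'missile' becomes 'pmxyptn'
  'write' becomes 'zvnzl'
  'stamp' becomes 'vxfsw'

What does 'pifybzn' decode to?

measure

Each letter shifts forward by (position + 3), i.e. 3, 4, 5, … — the shift grows by one for each successive letter.
Undoing it on pifybzn: p−3=m, i−4=e, f−5=a, y−6=s, b−7=u, z−8=r, n−9=e.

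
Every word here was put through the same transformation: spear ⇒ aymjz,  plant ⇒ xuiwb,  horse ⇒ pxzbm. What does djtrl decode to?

valid

Shifts by position in spear: pos 0: s→a (+8), pos 1: p→y (+9), pos 2: e→m (+8), pos 3: a→j (+9) — repeating every 2. It's a Vigenère-style cipher with numeric key [8,9]: position i shifts by key[i mod 2].
Undoing it on djtrl: d−8=v, j−9=a, t−8=l, r−9=i, l−8=d.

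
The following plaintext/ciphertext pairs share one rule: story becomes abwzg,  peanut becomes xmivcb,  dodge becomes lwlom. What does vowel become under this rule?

dwemt

Compare letters: s→a is +8, t→b is +8, o→w is +8 — a constant shift. Every letter moves 8 places later in the alphabet, wrapping around z→a.
For vowel: v+8=d, o+8=w, w+8=e, e+8=m, l+8=t.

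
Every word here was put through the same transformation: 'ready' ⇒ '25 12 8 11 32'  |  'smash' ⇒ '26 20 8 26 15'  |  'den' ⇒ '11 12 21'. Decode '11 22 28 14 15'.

Each letter is replaced by its alphabet position (a=1..z=26) + 7.
Reversing it on 11 22 28 14 15: 11→(11−7)÷1=4=d, 22→(22−7)÷1=15=o, 28→(28−7)÷1=21=u, 14→(14−7)÷1=7=g, 15→(15−7)÷1=8=h.

dough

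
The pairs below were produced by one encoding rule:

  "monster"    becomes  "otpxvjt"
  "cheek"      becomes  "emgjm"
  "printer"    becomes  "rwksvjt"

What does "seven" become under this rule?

A repeating key of period 2 is used — shifts +2, +5 over and over.
For seven: s+2=u, e+5=j, v+2=x, e+5=j, n+2=p.

ujxjp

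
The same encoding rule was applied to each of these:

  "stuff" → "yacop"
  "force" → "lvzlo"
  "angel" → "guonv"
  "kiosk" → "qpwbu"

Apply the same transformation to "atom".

In stuff: s→y is +6, t→a is +7, u→c is +8, f→o is +9 — the shift increases by 1 each position. The shift increases by 1 at each position, starting from +6: 6, 7, 8, ….
Applying it to atom: a+6=g, t+7=a, o+8=w, m+9=v.

gawv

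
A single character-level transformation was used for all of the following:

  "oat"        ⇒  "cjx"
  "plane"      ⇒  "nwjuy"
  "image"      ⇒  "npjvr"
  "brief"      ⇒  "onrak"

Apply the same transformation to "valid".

The output letters match the input read backwards, each shifted +9: oat reversed is tao. The word is reversed, then every letter is shifted forward by 9.
Applying it to valid: reverse → dilav; then shift: d+9=m, i+9=r, l+9=u, a+9=j, v+9=e.

mruje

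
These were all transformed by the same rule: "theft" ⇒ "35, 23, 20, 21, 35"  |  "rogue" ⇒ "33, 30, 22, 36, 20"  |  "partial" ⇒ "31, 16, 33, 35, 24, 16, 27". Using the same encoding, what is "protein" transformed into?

Each letter is replaced by its alphabet position (a=1..z=26) + 15.
On protein: p=16→31, r=18→33, o=15→30, t=20→35, e=5→20, i=9→24, n=14→29.

31, 33, 30, 35, 20, 24, 29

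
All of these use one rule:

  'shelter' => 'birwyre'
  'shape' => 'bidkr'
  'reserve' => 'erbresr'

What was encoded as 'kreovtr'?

perfume

s(18)→b(1) and h(7)→i(8) fit y≡23x+3 (mod 26); the inverse of 23 mod 26 is 17. Each letter's alphabet position (a=0..z=25) is mapped through 23·x+3 mod 26 — an affine cipher.
Reversing it on kreovtr: k(10)→17·(10−3)≡15=p; r(17)→17·(17−3)≡4=e; e(4)→17·(4−3)≡17=r; o(14)→17·(14−3)≡5=f; v(21)→17·(21−3)≡20=u; t(19)→17·(19−3)≡12=m; r(17)→17·(17−3)≡4=e (all mod 26).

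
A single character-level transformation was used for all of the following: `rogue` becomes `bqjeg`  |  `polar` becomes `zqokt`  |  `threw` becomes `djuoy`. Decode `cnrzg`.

Shifts by position in rogue: pos 0: r→b (+10), pos 1: o→q (+2), pos 2: g→j (+3), pos 3: u→e (+10), pos 4: e→g (+2) — repeating every 3. It's a Vigenère-style cipher with numeric key [10,2,3]: position i shifts by key[i mod 3].
Decoding cnrzg: c−10=s, n−2=l, r−3=o, z−10=p, g−2=e.

slope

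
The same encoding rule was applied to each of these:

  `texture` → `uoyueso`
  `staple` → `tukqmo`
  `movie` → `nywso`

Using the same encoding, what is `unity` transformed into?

Vowels shift forward by 10 and consonants shift forward by 1.
Applying it to unity: u(vowel)+10=e, n(cons)+1=o, i(vowel)+10=s, t(cons)+1=u, y(cons)+1=z.

eosuz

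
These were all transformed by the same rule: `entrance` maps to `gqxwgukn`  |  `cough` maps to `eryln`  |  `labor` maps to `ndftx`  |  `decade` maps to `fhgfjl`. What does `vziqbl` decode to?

In entrance: e→g is +2, n→q is +3, t→x is +4, r→w is +5 — the shift increases by 1 each position. Each letter shifts forward by (position + 2), i.e. 2, 3, 4, … — the shift grows by one for each successive letter.
Reversing it on vziqbl: v−2=t, z−3=w, i−4=e, q−5=l, b−6=v, l−7=e.

twelve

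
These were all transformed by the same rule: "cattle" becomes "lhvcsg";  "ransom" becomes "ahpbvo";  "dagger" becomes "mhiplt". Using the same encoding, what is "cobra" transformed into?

Shifts by position in cattle: pos 0: c→l (+9), pos 1: a→h (+7), pos 2: t→v (+2), pos 3: t→c (+9), pos 4: l→s (+7), pos 5: e→g (+2) — repeating every 3. The shifts repeat in a cycle of length 3: positions 0,1,… shift by +9, +7, +2, then the pattern repeats.
On cobra: c+9=l, o+7=v, b+2=d, r+9=a, a+7=h.

lvdah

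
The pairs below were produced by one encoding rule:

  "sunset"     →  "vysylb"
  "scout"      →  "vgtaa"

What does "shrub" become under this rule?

vlwai

In sunset: s→v is +3, u→y is +4, n→s is +5, s→y is +6 — the shift increases by 1 each position. Each letter shifts forward by (position + 3), i.e. 3, 4, 5, … — the shift grows by one for each successive letter.
For shrub: s+3=v, h+4=l, r+5=w, u+6=a, b+7=i.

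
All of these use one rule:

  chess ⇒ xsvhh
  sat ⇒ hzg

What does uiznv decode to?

frame

Each pair mirrors across the alphabet (c↔x, h↔s, e↔v): positions sum to 25. Letters are reflected about the middle of the alphabet (position → 25−position): Atbash.
Undoing it on uiznv: u↔f, i↔r, z↔a, n↔m, v↔e.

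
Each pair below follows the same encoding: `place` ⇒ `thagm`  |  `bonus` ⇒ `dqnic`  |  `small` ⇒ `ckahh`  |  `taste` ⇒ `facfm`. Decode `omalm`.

weave

Each letter's alphabet position (a=0..z=25) is mapped through 3·x+0 mod 26 — an affine cipher.
Decoding omalm: o(14)→9·(14−0)≡22=w; m(12)→9·(12−0)≡4=e; a(0)→9·(0−0)≡0=a; l(11)→9·(11−0)≡21=v; m(12)→9·(12−0)≡4=e (all mod 26).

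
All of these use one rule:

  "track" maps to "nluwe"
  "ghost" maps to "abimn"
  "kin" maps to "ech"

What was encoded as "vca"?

big

Compare letters: t→n is +20, r→l is +20, a→u is +20 — a constant shift. Every letter moves 20 places later in the alphabet, wrapping around z→a.
Decoding vca: v−20=b, c−20=i, a−20=g.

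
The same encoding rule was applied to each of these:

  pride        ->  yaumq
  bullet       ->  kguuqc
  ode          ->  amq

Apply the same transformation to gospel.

The shift depends on letter class: consonant p→y is +9, but vowel i→u is +12. Vowels shift forward by 12 and consonants shift forward by 9.
On gospel: g(cons)+9=p, o(vowel)+12=a, s(cons)+9=b, p(cons)+9=y, e(vowel)+12=q, l(cons)+9=u.

pabyqu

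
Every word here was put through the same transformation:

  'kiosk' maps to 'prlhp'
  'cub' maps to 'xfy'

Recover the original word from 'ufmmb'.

funny

This is the alphabet-reversal cipher (Atbash): a becomes z, b becomes y, etc.
Reversing it on ufmmb: u↔f, f↔u, m↔n, m↔n, b↔y.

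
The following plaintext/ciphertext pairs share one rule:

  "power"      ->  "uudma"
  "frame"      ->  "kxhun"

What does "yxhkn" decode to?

In power: p→u is +5, o→u is +6, w→d is +7, e→m is +8 — the shift increases by 1 each position. Each letter shifts forward by (position + 5), i.e. 5, 6, 7, … — the shift grows by one for each successive letter.
Decoding yxhkn: y−5=t, x−6=r, h−7=a, k−8=c, n−9=e.

trace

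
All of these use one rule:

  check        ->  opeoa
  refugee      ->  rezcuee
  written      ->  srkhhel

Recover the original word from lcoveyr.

nuclear

c(2)→o(14) and h(7)→p(15) fit y≡21x+24 (mod 26); the inverse of 21 mod 26 is 5. Treating letters as 0–25, the rule is x ↦ 21x + 24 (mod 26).
Undoing it on lcoveyr: l(11)→5·(11−24)≡13=n; c(2)→5·(2−24)≡20=u; o(14)→5·(14−24)≡2=c; v(21)→5·(21−24)≡11=l; e(4)→5·(4−24)≡4=e; y(24)→5·(24−24)≡0=a; r(17)→5·(17−24)≡17=r (all mod 26).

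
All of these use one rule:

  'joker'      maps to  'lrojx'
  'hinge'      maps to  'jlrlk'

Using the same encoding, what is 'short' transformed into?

ukswz

Each letter shifts forward by (position + 2), i.e. 2, 3, 4, … — the shift grows by one for each successive letter.
Applying it to short: s+2=u, h+3=k, o+4=s, r+5=w, t+6=z.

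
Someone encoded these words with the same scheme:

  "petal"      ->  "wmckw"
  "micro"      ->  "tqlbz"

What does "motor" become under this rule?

In petal: p→w is +7, e→m is +8, t→c is +9, a→k is +10 — the shift increases by 1 each position. Each letter shifts forward by (position + 7), i.e. 7, 8, 9, … — the shift grows by one for each successive letter.
For motor: m+7=t, o+8=w, t+9=c, o+10=y, r+11=c.

twcyc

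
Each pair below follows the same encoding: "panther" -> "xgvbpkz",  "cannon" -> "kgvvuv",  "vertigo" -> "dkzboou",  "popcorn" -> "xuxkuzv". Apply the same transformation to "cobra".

The rule splits by letter class: vowels +6, consonants +8.
For cobra: c(cons)+8=k, o(vowel)+6=u, b(cons)+8=j, r(cons)+8=z, a(vowel)+6=g.

kujzg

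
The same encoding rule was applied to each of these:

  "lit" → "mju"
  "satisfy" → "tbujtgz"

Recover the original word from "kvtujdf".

justice

Compare letters: l→m is +1, i→j is +1, t→u is +1 — a constant shift. It's a constant shift of +1 (ROT1).
Reversing it on kvtujdf: k−1=j, v−1=u, t−1=s, u−1=t, j−1=i, d−1=c, f−1=e.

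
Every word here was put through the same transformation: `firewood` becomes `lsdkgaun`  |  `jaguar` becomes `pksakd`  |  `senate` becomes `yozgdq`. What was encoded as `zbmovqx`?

Shifts by position in firewood: pos 0: f→l (+6), pos 1: i→s (+10), pos 2: r→d (+12), pos 3: e→k (+6), pos 4: w→g (+10), pos 5: o→a (+12) — repeating every 3. It's a Vigenère-style cipher with numeric key [6,10,12]: position i shifts by key[i mod 3].
Reversing it on zbmovqx: z−6=t, b−10=r, m−12=a, o−6=i, v−10=l, q−12=e, x−6=r.

trailer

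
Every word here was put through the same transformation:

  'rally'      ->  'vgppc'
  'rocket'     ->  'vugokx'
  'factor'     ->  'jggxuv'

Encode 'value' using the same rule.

zgpak

The shift depends on letter class: consonant r→v is +4, but vowel a→g is +6. Vowels shift forward by 6 and consonants shift forward by 4.
On value: v(cons)+4=z, a(vowel)+6=g, l(cons)+4=p, u(vowel)+6=a, e(vowel)+6=k.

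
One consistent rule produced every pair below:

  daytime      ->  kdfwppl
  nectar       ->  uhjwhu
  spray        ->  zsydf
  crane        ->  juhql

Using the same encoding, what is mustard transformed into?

Shifts by position in daytime: pos 0: d→k (+7), pos 1: a→d (+3), pos 2: y→f (+7), pos 3: t→w (+3) — repeating every 2. A repeating key of period 2 is used — shifts +7, +3 over and over.
For mustard: m+7=t, u+3=x, s+7=z, t+3=w, a+7=h, r+3=u, d+7=k.

txzwhuk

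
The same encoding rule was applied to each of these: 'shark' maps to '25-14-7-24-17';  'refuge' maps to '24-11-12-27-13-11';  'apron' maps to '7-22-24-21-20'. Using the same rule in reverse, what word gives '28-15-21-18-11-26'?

violet

The number is (letter's place in the alphabet, a=1) + 6.
Undoing it on 28-15-21-18-11-26: 28→(28−6)÷1=22=v, 15→(15−6)÷1=9=i, 21→(21−6)÷1=15=o, 18→(18−6)÷1=12=l, 11→(11−6)÷1=5=e, 26→(26−6)÷1=20=t.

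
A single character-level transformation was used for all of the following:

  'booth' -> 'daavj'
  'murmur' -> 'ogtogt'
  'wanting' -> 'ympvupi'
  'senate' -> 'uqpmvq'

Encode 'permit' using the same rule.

rqtouv

The shift depends on letter class: consonant b→d is +2, but vowel o→a is +12. Two shifts are in play — +12 for a/e/i/o/u, +2 for every other letter.
Applying it to permit: p(cons)+2=r, e(vowel)+12=q, r(cons)+2=t, m(cons)+2=o, i(vowel)+12=u, t(cons)+2=v.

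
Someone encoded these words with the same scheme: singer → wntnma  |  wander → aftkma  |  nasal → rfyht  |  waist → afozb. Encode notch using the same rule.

In singer: s→w is +4, i→n is +5, n→t is +6, g→n is +7 — the shift increases by 1 each position. The shift increases by 1 at each position, starting from +4: 4, 5, 6, ….
On notch: n+4=r, o+5=t, t+6=z, c+7=j, h+8=p.

rtzjp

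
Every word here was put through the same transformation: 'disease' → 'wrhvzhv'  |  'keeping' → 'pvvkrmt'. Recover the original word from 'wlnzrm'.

Each pair mirrors across the alphabet (d↔w, i↔r, s↔h): positions sum to 25. Letters are reflected about the middle of the alphabet (position → 25−position): Atbash.
Reversing it on wlnzrm: w↔d, l↔o, n↔m, z↔a, r↔i, m↔n.

domain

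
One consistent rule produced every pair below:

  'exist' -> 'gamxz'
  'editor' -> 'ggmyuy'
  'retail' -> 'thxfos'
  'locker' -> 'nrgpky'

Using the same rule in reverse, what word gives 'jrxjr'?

In exist: e→g is +2, x→a is +3, i→m is +4, s→x is +5 — the shift increases by 1 each position. The shift increases by 1 at each position, starting from +2: 2, 3, 4, ….
Decoding jrxjr: j−2=h, r−3=o, x−4=t, j−5=e, r−6=l.

hotel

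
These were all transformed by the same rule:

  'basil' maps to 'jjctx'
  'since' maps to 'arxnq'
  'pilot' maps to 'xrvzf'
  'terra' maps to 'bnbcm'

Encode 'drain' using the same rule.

laktz

In basil: b→j is +8, a→j is +9, s→c is +10, i→t is +11 — the shift increases by 1 each position. Each letter shifts forward by (position + 8), i.e. 8, 9, 10, … — the shift grows by one for each successive letter.
For drain: d+8=l, r+9=a, a+10=k, i+11=t, n+12=z.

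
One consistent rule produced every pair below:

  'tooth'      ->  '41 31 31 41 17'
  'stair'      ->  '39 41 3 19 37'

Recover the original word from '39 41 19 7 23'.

stick

t(#20)→41 and o(#15)→31: differences scale by 2, so n = 2·pos + 1. With a=1..z=26, the number is 2·pos + 1.
Reversing it on 39 41 19 7 23: 39→(39−1)÷2=19=s, 41→(41−1)÷2=20=t, 19→(19−1)÷2=9=i, 7→(7−1)÷2=3=c, 23→(23−1)÷2=11=k.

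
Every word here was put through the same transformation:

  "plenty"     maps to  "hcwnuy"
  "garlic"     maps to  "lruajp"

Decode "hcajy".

party

The output letters match the input read backwards, each shifted +9: plenty reversed is ytnelp. The word is reversed, then every letter is shifted forward by 9.
Reversing it on hcajy: shift back: h−9=y, c−9=t, a−9=r, j−9=a, y−9=p → ytrap; then reverse → party.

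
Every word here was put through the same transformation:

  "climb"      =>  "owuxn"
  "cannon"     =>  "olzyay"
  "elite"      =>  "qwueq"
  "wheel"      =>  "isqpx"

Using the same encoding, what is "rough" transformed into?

A repeating key of period 2 is used — shifts +12, +11 over and over.
Applying it to rough: r+12=d, o+11=z, u+12=g, g+11=r, h+12=t.

dzgrt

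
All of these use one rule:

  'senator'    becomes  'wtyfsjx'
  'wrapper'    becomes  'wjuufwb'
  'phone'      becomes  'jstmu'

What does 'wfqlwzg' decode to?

burglar

The output letters match the input read backwards, each shifted +5: senator reversed is rotanes. Read the word backwards and shift each letter +5.
Undoing it on wfqlwzg: shift back: w−5=r, f−5=a, q−5=l, l−5=g, w−5=r, z−5=u, g−5=b → ralgrub; then reverse → burglar.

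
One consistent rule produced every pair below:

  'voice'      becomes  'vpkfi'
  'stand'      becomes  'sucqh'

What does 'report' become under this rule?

rfrrvy

In voice: v→v is +0, o→p is +1, i→k is +2, c→f is +3 — the shift increases by 1 each position. The shift increases by 1 at each position, starting from +0: 0, 1, 2, ….
Applying it to report: r+0=r, e+1=f, p+2=r, o+3=r, r+4=v, t+5=y.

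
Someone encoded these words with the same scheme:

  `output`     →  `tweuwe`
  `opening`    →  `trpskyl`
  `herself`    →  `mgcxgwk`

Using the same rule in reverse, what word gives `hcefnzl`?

catalog

The shifts repeat in a cycle of length 3: positions 0,1,… shift by +5, +2, +11, then the pattern repeats.
Decoding hcefnzl: h−5=c, c−2=a, e−11=t, f−5=a, n−2=l, z−11=o, l−5=g.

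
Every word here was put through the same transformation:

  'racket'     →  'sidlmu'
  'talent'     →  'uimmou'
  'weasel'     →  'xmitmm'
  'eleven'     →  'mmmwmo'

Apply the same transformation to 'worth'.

xwsui

The shift depends on letter class: consonant r→s is +1, but vowel a→i is +8. Vowels shift forward by 8 and consonants shift forward by 1.
Applying it to worth: w(cons)+1=x, o(vowel)+8=w, r(cons)+1=s, t(cons)+1=u, h(cons)+1=i.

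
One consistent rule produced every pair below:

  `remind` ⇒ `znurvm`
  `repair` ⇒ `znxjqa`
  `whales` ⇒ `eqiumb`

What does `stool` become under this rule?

The shifts repeat in a cycle of length 2: positions 0,1,… shift by +8, +9, then the pattern repeats.
Applying it to stool: s+8=a, t+9=c, o+8=w, o+9=x, l+8=t.

acwxt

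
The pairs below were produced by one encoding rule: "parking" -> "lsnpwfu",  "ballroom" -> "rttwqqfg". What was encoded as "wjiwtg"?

Read the word backwards and shift each letter +5.
Decoding wjiwtg: shift back: w−5=r, j−5=e, i−5=d, w−5=r, t−5=o, g−5=b → redrob; then reverse → border.

border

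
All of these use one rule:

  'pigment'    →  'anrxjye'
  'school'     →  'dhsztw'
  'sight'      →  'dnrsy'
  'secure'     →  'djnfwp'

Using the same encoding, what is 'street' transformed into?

dycpje

Shifts by position in pigment: pos 0: p→a (+11), pos 1: i→n (+5), pos 2: g→r (+11), pos 3: m→x (+11), pos 4: e→j (+5), pos 5: n→y (+11) — repeating every 3. It's a Vigenère-style cipher with numeric key [11,5,11]: position i shifts by key[i mod 3].
For street: s+11=d, t+5=y, r+11=c, e+11=p, e+5=j, t+11=e.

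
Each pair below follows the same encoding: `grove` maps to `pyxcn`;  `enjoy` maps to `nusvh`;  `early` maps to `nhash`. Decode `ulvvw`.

It's a Vigenère-style cipher with numeric key [9,7]: position i shifts by key[i mod 2].
Undoing it on ulvvw: u−9=l, l−7=e, v−9=m, v−7=o, w−9=n.

lemon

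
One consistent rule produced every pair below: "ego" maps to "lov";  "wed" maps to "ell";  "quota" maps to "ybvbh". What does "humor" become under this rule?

The shift depends on letter class: consonant g→o is +8, but vowel e→l is +7. Two shifts are in play — +7 for a/e/i/o/u, +8 for every other letter.
On humor: h(cons)+8=p, u(vowel)+7=b, m(cons)+8=u, o(vowel)+7=v, r(cons)+8=z.

pbuvz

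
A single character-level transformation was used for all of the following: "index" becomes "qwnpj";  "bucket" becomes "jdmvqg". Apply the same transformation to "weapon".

enkaaa

In index: i→q is +8, n→w is +9, d→n is +10, e→p is +11 — the shift increases by 1 each position. The shift increases by 1 at each position, starting from +8: 8, 9, 10, ….
Applying it to weapon: w+8=e, e+9=n, a+10=k, p+11=a, o+12=a, n+13=a.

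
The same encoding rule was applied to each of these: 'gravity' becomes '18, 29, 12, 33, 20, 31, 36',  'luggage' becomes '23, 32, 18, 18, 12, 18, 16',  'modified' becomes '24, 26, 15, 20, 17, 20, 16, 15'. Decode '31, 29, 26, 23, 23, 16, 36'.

trolley

The number is (letter's place in the alphabet, a=1) + 11.
Reversing it on 31, 29, 26, 23, 23, 16, 36: 31→(31−11)÷1=20=t, 29→(29−11)÷1=18=r, 26→(26−11)÷1=15=o, 23→(23−11)÷1=12=l, 23→(23−11)÷1=12=l, 16→(16−11)÷1=5=e, 36→(36−11)÷1=25=y.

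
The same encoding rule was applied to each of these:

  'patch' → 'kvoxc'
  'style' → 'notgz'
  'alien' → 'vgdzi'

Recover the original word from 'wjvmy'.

This is a Caesar cipher with shift 21.
Undoing it on wjvmy: w−21=b, j−21=o, v−21=a, m−21=r, y−21=d.

board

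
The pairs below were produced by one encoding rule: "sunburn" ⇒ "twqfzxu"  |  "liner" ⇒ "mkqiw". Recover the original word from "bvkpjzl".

Each letter shifts forward by (position + 1), i.e. 1, 2, 3, … — the shift grows by one for each successive letter.
Undoing it on bvkpjzl: b−1=a, v−2=t, k−3=h, p−4=l, j−5=e, z−6=t, l−7=e.

athlete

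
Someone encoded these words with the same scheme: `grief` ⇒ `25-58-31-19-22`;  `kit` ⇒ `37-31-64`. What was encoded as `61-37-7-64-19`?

g(#7)→25 and r(#18)→58: differences scale by 3, so n = 3·pos + 4. The formula is n = 3×(alphabet index, a=1) + 4.
Decoding 61-37-7-64-19: 61→(61−4)÷3=19=s, 37→(37−4)÷3=11=k, 7→(7−4)÷3=1=a, 64→(64−4)÷3=20=t, 19→(19−4)÷3=5=e.

skate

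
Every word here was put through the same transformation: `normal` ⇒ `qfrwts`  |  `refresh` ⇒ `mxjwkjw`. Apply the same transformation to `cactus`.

xzyhfh

Read the word backwards and shift each letter +5.
Applying it to cactus: reverse → sutcac; then shift: s+5=x, u+5=z, t+5=y, c+5=h, a+5=f, c+5=h.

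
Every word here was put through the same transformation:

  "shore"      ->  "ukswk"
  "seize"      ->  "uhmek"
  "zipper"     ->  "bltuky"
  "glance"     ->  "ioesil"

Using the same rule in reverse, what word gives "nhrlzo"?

length

In shore: s→u is +2, h→k is +3, o→s is +4, r→w is +5 — the shift increases by 1 each position. The shift increases by 1 at each position, starting from +2: 2, 3, 4, ….
Reversing it on nhrlzo: n−2=l, h−3=e, r−4=n, l−5=g, z−6=t, o−7=h.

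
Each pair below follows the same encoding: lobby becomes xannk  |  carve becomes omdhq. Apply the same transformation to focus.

raoge

This is a Caesar cipher with shift 12.
On focus: f+12=r, o+12=a, c+12=o, u+12=g, s+12=e.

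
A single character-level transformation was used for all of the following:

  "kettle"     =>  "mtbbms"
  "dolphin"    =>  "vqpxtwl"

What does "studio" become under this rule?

wqlcba

The output letters match the input read backwards, each shifted +8: kettle reversed is elttek. Two steps: reverse the string, then apply a Caesar shift of +8.
Applying it to studio: reverse → oiduts; then shift: o+8=w, i+8=q, d+8=l, u+8=c, t+8=b, s+8=a.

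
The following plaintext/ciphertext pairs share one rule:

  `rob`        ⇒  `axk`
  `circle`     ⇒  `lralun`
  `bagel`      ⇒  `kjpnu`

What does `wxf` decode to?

Compare letters: r→a is +9, o→x is +9, b→k is +9 — a constant shift. This is a Caesar cipher with shift 9.
Reversing it on wxf: w−9=n, x−9=o, f−9=w.

now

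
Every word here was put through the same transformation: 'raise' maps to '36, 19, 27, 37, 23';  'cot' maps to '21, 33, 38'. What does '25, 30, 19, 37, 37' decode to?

glass

Letters become their 1-based position plus 18 (so a→19, b→20, …).
Undoing it on 25, 30, 19, 37, 37: 25→(25−18)÷1=7=g, 30→(30−18)÷1=12=l, 19→(19−18)÷1=1=a, 37→(37−18)÷1=19=s, 37→(37−18)÷1=19=s.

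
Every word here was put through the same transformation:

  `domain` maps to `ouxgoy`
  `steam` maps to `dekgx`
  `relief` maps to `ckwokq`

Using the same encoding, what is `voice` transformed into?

guonk

The shift depends on letter class: consonant d→o is +11, but vowel o→u is +6. Two shifts are in play — +6 for a/e/i/o/u, +11 for every other letter.
Applying it to voice: v(cons)+11=g, o(vowel)+6=u, i(vowel)+6=o, c(cons)+11=n, e(vowel)+6=k.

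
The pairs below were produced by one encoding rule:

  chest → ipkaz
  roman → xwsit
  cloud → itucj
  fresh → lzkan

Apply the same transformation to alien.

Shifts by position in chest: pos 0: c→i (+6), pos 1: h→p (+8), pos 2: e→k (+6), pos 3: s→a (+8) — repeating every 2. A repeating key of period 2 is used — shifts +6, +8 over and over.
Applying it to alien: a+6=g, l+8=t, i+6=o, e+8=m, n+6=t.

gtomt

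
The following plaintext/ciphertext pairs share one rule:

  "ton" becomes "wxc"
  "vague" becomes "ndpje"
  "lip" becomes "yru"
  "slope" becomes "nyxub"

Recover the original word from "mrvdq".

The output letters match the input read backwards, each shifted +9: ton reversed is not. Read the word backwards and shift each letter +9.
Decoding mrvdq: shift back: m−9=d, r−9=i, v−9=m, d−9=u, q−9=h → dimuh; then reverse → humid.

humid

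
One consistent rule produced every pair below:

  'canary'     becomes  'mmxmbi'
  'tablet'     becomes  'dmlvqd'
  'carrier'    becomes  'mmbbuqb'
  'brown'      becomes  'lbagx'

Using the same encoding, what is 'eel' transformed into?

The shift depends on letter class: consonant c→m is +10, but vowel a→m is +12. Two shifts are in play — +12 for a/e/i/o/u, +10 for every other letter.
For eel: e(vowel)+12=q, e(vowel)+12=q, l(cons)+10=v.

qqv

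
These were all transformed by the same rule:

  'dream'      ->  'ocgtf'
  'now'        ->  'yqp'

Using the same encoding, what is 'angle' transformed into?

gnipc

The output letters match the input read backwards, each shifted +2: dream reversed is maerd. The word is reversed, then every letter is shifted forward by 2.
For angle: reverse → elgna; then shift: e+2=g, l+2=n, g+2=i, n+2=p, a+2=c.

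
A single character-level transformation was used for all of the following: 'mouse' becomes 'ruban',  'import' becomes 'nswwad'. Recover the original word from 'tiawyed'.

octopus

Letter i (0-indexed) is shifted by i+5, so successive shifts are 5, 6, 7, ….
Decoding tiawyed: t−5=o, i−6=c, a−7=t, w−8=o, y−9=p, e−10=u, d−11=s.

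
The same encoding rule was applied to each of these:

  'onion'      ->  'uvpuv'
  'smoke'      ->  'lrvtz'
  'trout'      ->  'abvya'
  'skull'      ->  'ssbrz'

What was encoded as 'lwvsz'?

The output letters match the input read backwards, each shifted +7: onion reversed is noino. The word is reversed, then every letter is shifted forward by 7.
Undoing it on lwvsz: shift back: l−7=e, w−7=p, v−7=o, s−7=l, z−7=s → epols; then reverse → slope.

slope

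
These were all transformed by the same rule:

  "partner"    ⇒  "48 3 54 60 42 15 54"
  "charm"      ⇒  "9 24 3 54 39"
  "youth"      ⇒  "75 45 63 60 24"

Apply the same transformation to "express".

15 72 48 54 15 57 57

p(#16)→48 and a(#1)→3: differences scale by 3, so n = 3·pos + 0. With a=1..z=26, the number is 3·pos.
For express: e=5→15, x=24→72, p=16→48, r=18→54, e=5→15, s=19→57, s=19→57.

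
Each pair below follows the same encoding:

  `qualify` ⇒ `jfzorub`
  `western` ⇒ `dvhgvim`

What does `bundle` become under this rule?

yfmwov

Each pair mirrors across the alphabet (q↔j, u↔f, a↔z): positions sum to 25. This is the alphabet-reversal cipher (Atbash): a becomes z, b becomes y, etc.
Applying it to bundle: b↔y, u↔f, n↔m, d↔w, l↔o, e↔v.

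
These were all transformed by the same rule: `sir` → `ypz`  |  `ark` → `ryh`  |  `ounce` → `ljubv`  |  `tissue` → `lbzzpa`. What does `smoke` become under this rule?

lrvtz

Two steps: reverse the string, then apply a Caesar shift of +7.
For smoke: reverse → ekoms; then shift: e+7=l, k+7=r, o+7=v, m+7=t, s+7=z.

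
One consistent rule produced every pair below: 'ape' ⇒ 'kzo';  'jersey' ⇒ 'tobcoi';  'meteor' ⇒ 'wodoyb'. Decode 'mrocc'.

Compare letters: a→k is +10, p→z is +10, e→o is +10 — a constant shift. Every letter moves 10 places later in the alphabet, wrapping around z→a.
Undoing it on mrocc: m−10=c, r−10=h, o−10=e, c−10=s, c−10=s.

chess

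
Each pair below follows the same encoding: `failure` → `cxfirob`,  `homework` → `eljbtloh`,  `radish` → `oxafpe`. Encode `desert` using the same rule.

Compare letters: f→c is +23, a→x is +23, i→f is +23 — a constant shift. Each letter is shifted forward by 23 in the alphabet (a Caesar shift of +23).
On desert: d+23=a, e+23=b, s+23=p, e+23=b, r+23=o, t+23=q.

abpboq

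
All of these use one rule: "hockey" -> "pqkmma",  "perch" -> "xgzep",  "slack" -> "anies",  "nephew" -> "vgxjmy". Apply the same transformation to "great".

otmcb

Shifts by position in hockey: pos 0: h→p (+8), pos 1: o→q (+2), pos 2: c→k (+8), pos 3: k→m (+2) — repeating every 2. The shifts repeat in a cycle of length 2: positions 0,1,… shift by +8, +2, then the pattern repeats.
On great: g+8=o, r+2=t, e+8=m, a+2=c, t+8=b.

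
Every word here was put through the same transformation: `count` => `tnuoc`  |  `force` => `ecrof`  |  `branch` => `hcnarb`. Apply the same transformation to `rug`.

gur

The output letters match the input read backwards: count reversed is tnuoc. It's just the letters in reverse order.
On rug: reverse → gur.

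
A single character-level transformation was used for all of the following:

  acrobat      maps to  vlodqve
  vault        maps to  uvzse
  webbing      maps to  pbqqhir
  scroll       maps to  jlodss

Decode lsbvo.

clear

a(0)→v(21) and c(2)→l(11) fit y≡21x+21 (mod 26); the inverse of 21 mod 26 is 5. This is an affine cipher: with a=0,…,z=25, each position x becomes (21x+21) mod 26.
Undoing it on lsbvo: l(11)→5·(11−21)≡2=c; s(18)→5·(18−21)≡11=l; b(1)→5·(1−21)≡4=e; v(21)→5·(21−21)≡0=a; o(14)→5·(14−21)≡17=r (all mod 26).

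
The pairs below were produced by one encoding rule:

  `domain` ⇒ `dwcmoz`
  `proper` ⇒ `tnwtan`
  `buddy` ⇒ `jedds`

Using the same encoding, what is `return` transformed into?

nahenz

d(3)→d(3) and o(14)→w(22) fit y≡23x+12 (mod 26); the inverse of 23 mod 26 is 17. Each letter's alphabet position (a=0..z=25) is mapped through 23·x+12 mod 26 — an affine cipher.
Applying it to return: r(17)→23·17+12≡13=n; e(4)→23·4+12≡0=a; t(19)→23·19+12≡7=h; u(20)→23·20+12≡4=e; r(17)→23·17+12≡13=n; n(13)→23·13+12≡25=z (all mod 26).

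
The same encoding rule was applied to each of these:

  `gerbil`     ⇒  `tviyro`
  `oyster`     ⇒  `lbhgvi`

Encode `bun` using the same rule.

yfm

Each pair mirrors across the alphabet (g↔t, e↔v, r↔i): positions sum to 25. Letters are reflected about the middle of the alphabet (position → 25−position): Atbash.
Applying it to bun: b↔y, u↔f, n↔m.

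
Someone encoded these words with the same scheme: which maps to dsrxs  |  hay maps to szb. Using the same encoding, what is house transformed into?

Letters are reflected about the middle of the alphabet (position → 25−position): Atbash.
On house: h↔s, o↔l, u↔f, s↔h, e↔v.

slfhv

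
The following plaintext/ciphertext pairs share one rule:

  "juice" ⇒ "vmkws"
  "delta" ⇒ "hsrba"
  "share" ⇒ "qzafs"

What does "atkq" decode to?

axis

j(9)→v(21) and u(20)→m(12) fit y≡11x+0 (mod 26); the inverse of 11 mod 26 is 19. Treating letters as 0–25, the rule is x ↦ 11x + 0 (mod 26).
Reversing it on atkq: a(0)→19·(0−0)≡0=a; t(19)→19·(19−0)≡23=x; k(10)→19·(10−0)≡8=i; q(16)→19·(16−0)≡18=s (all mod 26).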